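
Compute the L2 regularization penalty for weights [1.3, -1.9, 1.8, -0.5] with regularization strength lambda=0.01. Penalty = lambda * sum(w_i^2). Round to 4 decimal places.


Squaring each weight:
1.3^2 = 1.69
(-1.9)^2 = 3.61
1.8^2 = 3.24
(-0.5)^2 = 0.25
Sum of squares = 8.79
Penalty = 0.01 * 8.79 = 0.0879

0.0879


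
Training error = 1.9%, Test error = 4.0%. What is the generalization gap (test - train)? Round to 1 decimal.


Generalization gap = test_error - train_error
= 4.0 - 1.9
= 2.1%
A moderate gap.

2.1


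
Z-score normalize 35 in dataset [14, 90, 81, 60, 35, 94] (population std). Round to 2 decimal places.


Mean = (14 + 90 + 81 + 60 + 35 + 94) / 6 = 62.3333
Variance = sum((x_i - mean)^2) / n = 867.5556
Std = sqrt(867.5556) = 29.4543
Z = (x - mean) / std
= (35 - 62.3333) / 29.4543
= -27.3333 / 29.4543
= -0.93

-0.93


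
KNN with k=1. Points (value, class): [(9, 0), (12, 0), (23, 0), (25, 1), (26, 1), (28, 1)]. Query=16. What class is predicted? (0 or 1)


Distances from query 16:
Point 12 (class 0): distance = 4
K=1 nearest neighbors: classes = [0]
Votes for class 1: 0 / 1
Majority vote => class 0

0


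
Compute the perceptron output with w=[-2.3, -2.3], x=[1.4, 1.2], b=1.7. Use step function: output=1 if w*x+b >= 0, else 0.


z = w . x + b
= -2.3*1.4 + -2.3*1.2 + 1.7
= -3.22 + -2.76 + 1.7
= -5.98 + 1.7
= -4.28
Since z = -4.28 < 0, output = 0

0


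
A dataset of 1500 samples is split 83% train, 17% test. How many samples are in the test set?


Train samples = 1500 * 83% = 1245
Test samples = 1500 - 1245
= 255

255


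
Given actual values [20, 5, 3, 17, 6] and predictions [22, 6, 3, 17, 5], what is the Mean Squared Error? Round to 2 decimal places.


Differences: [-2, -1, 0, 0, 1]
Squared errors: [4, 1, 0, 0, 1]
Sum of squared errors = 6
MSE = 6 / 5 = 1.20

1.20


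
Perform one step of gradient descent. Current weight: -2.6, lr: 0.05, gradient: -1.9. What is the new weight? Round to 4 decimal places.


w_new = w_old - lr * gradient
= -2.6 - 0.05 * -1.9
= -2.6 - (-0.095)
= -2.5050

-2.5050


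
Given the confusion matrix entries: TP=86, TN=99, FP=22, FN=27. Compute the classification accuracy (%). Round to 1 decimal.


Accuracy = (TP + TN) / (TP + TN + FP + FN) * 100
= (86 + 99) / (86 + 99 + 22 + 27)
= 185 / 234
= 0.7906
= 79.1%

79.1


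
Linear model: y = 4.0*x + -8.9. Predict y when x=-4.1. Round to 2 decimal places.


y = 4.0 * -4.1 + (-8.9)
= -16.4 + (-8.9)
= -25.30

-25.30


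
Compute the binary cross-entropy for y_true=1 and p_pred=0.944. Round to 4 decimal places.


For y=1: Loss = -log(p)
= -log(0.944)
= -(-0.0576)
= 0.0576

0.0576


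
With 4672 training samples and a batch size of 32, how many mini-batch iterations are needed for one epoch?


Iterations per epoch = dataset_size / batch_size
= 4672 / 32
= 146

146


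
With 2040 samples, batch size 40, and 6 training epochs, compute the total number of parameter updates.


Iterations per epoch = 2040 / 40 = 51
Total updates = iterations_per_epoch * epochs
= 51 * 6
= 306

306


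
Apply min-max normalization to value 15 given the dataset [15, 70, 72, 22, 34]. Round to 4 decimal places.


Min = 15, Max = 72
Range = 72 - 15 = 57
Scaled = (x - min) / (max - min)
= (15 - 15) / 57
= 0 / 57
= 0.0000

0.0000


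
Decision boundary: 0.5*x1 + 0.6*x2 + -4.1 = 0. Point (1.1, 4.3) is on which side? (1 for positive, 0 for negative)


Compute 0.5 * 1.1 + 0.6 * 4.3 + -4.1
= 0.55 + 2.58 + -4.1
= -0.97
Since -0.97 < 0, the point is on the negative side.

0


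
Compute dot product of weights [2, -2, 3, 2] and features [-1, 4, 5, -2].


Element-wise products:
2 * -1 = -2
-2 * 4 = -8
3 * 5 = 15
2 * -2 = -4
Sum = -2 + -8 + 15 + -4
= 1

1


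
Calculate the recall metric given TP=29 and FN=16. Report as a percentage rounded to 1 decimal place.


Recall = TP / (TP + FN) * 100
= 29 / (29 + 16)
= 29 / 45
= 0.6444
= 64.4%

64.4


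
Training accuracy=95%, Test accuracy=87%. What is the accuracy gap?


Gap = train_accuracy - test_accuracy
= 95 - 87
= 8%
This moderate gap may indicate mild overfitting.

8


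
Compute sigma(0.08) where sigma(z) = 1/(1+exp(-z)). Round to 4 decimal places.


sigmoid(z) = 1 / (1 + exp(-z))
exp(-(0.08)) = exp(-0.08) = 0.9231
1 + 0.9231 = 1.9231
1 / 1.9231 = 0.5200

0.5200


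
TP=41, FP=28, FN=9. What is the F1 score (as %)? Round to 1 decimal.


Precision = TP / (TP + FP) = 41 / 69 = 0.5942
Recall = TP / (TP + FN) = 41 / 50 = 0.82
F1 = 2 * P * R / (P + R)
= 2 * 0.5942 * 0.82 / (0.5942 + 0.82)
= 0.9745 / 1.4142
= 0.6891
As percentage: 68.9%

68.9


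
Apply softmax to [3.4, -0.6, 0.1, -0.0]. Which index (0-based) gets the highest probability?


Softmax is a monotonic transformation, so it preserves the argmax.
We need to find the index of the maximum logit.
Index 0: 3.4
Index 1: -0.6
Index 2: 0.1
Index 3: -0.0
Maximum logit = 3.4 at index 0

0


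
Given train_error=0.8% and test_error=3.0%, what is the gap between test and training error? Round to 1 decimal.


Generalization gap = test_error - train_error
= 3.0 - 0.8
= 2.2%
A moderate gap.

2.2


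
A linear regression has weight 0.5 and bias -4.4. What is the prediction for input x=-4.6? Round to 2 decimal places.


y = 0.5 * -4.6 + (-4.4)
= -2.3 + (-4.4)
= -6.70

-6.70


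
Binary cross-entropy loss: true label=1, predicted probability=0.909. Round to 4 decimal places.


For y=1: Loss = -log(p)
= -log(0.909)
= -(-0.0954)
= 0.0954

0.0954


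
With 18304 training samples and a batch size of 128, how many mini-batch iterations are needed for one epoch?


Iterations per epoch = dataset_size / batch_size
= 18304 / 128
= 143

143


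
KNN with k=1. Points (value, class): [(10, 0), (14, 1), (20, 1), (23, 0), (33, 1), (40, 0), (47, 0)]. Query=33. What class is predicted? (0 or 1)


Distances from query 33:
Point 33 (class 1): distance = 0
K=1 nearest neighbors: classes = [1]
Votes for class 1: 1 / 1
Majority vote => class 1

1


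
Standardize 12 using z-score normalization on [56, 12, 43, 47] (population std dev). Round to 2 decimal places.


Mean = (56 + 12 + 43 + 47) / 4 = 39.5
Variance = sum((x_i - mean)^2) / n = 274.25
Std = sqrt(274.25) = 16.5605
Z = (x - mean) / std
= (12 - 39.5) / 16.5605
= -27.5 / 16.5605
= -1.66

-1.66


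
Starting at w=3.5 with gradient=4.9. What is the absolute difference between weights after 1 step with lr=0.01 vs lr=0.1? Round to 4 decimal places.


With lr=0.01: w_new = 3.5 - 0.01 * 4.9 = 3.451
With lr=0.1: w_new = 3.5 - 0.1 * 4.9 = 3.01
Absolute difference = |3.451 - 3.01|
= 0.4410

0.4410


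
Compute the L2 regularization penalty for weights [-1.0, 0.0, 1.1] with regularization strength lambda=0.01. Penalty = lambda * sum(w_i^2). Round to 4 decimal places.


Squaring each weight:
(-1.0)^2 = 1.0
0.0^2 = 0.0
1.1^2 = 1.21
Sum of squares = 2.21
Penalty = 0.01 * 2.21 = 0.0221

0.0221


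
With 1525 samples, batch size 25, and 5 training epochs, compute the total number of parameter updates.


Iterations per epoch = 1525 / 25 = 61
Total updates = iterations_per_epoch * epochs
= 61 * 5
= 305

305


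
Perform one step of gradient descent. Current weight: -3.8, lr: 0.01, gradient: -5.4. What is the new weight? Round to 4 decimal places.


w_new = w_old - lr * gradient
= -3.8 - 0.01 * -5.4
= -3.8 - (-0.054)
= -3.7460

-3.7460


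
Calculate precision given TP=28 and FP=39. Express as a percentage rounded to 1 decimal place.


Precision = TP / (TP + FP) * 100
= 28 / (28 + 39)
= 28 / 67
= 0.4179
= 41.8%

41.8


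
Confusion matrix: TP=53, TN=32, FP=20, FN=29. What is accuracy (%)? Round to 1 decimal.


Accuracy = (TP + TN) / (TP + TN + FP + FN) * 100
= (53 + 32) / (53 + 32 + 20 + 29)
= 85 / 134
= 0.6343
= 63.4%

63.4


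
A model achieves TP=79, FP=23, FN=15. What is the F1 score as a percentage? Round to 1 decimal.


Precision = TP / (TP + FP) = 79 / 102 = 0.7745
Recall = TP / (TP + FN) = 79 / 94 = 0.8404
F1 = 2 * P * R / (P + R)
= 2 * 0.7745 * 0.8404 / (0.7745 + 0.8404)
= 1.3018 / 1.6149
= 0.8061
As percentage: 80.6%

80.6


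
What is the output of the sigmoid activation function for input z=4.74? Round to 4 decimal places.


sigmoid(z) = 1 / (1 + exp(-z))
exp(-(4.74)) = exp(-4.74) = 0.0087
1 + 0.0087 = 1.0087
1 / 1.0087 = 0.9913

0.9913


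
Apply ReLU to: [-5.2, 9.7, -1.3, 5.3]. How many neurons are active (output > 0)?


ReLU(x) = max(0, x) for each element:
ReLU(-5.2) = 0
ReLU(9.7) = 9.7
ReLU(-1.3) = 0
ReLU(5.3) = 5.3
Active neurons (>0): 2

2


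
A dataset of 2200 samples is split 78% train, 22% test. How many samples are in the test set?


Train samples = 2200 * 78% = 1716
Test samples = 2200 - 1716
= 484

484


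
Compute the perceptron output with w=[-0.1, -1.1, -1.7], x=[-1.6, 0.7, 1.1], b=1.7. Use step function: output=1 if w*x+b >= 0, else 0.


z = w . x + b
= -0.1*-1.6 + -1.1*0.7 + -1.7*1.1 + 1.7
= 0.16 + -0.77 + -1.87 + 1.7
= -2.48 + 1.7
= -0.78
Since z = -0.78 < 0, output = 0

0


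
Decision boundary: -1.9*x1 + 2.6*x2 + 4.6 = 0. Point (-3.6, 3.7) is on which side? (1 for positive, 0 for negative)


Compute -1.9 * -3.6 + 2.6 * 3.7 + 4.6
= 6.84 + 9.62 + 4.6
= 21.06
Since 21.06 >= 0, the point is on the positive side.

1


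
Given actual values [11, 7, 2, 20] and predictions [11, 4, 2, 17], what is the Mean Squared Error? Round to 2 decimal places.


Differences: [0, 3, 0, 3]
Squared errors: [0, 9, 0, 9]
Sum of squared errors = 18
MSE = 18 / 4 = 4.50

4.50


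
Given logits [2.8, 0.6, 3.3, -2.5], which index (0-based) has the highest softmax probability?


Softmax is a monotonic transformation, so it preserves the argmax.
We need to find the index of the maximum logit.
Index 0: 2.8
Index 1: 0.6
Index 2: 3.3
Index 3: -2.5
Maximum logit = 3.3 at index 2

2


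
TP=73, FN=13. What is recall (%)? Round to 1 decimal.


Recall = TP / (TP + FN) * 100
= 73 / (73 + 13)
= 73 / 86
= 0.8488
= 84.9%

84.9


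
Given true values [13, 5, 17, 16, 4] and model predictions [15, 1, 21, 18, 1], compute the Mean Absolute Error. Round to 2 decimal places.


Absolute errors: [2, 4, 4, 2, 3]
Sum of absolute errors = 15
MAE = 15 / 5 = 3.00

3.00


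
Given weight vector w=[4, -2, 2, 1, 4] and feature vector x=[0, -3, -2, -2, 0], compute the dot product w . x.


Element-wise products:
4 * 0 = 0
-2 * -3 = 6
2 * -2 = -4
1 * -2 = -2
4 * 0 = 0
Sum = 0 + 6 + -4 + -2 + 0
= 0

0


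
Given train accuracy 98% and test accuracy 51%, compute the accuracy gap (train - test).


Gap = train_accuracy - test_accuracy
= 98 - 51
= 47%
This large gap strongly indicates overfitting.

47


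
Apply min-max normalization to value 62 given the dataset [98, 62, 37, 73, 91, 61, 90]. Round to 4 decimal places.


Min = 37, Max = 98
Range = 98 - 37 = 61
Scaled = (x - min) / (max - min)
= (62 - 37) / 61
= 25 / 61
= 0.4098

0.4098


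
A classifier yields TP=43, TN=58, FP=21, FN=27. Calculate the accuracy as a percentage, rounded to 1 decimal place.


Accuracy = (TP + TN) / (TP + TN + FP + FN) * 100
= (43 + 58) / (43 + 58 + 21 + 27)
= 101 / 149
= 0.6779
= 67.8%

67.8


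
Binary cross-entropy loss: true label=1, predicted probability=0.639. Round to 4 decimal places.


For y=1: Loss = -log(p)
= -log(0.639)
= -(-0.4479)
= 0.4479

0.4479


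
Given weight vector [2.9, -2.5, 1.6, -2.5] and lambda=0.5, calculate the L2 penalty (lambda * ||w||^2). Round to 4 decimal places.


Squaring each weight:
2.9^2 = 8.41
(-2.5)^2 = 6.25
1.6^2 = 2.56
(-2.5)^2 = 6.25
Sum of squares = 23.47
Penalty = 0.5 * 23.47 = 11.7350

11.7350


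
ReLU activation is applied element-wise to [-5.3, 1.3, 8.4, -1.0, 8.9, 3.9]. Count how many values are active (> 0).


ReLU(x) = max(0, x) for each element:
ReLU(-5.3) = 0
ReLU(1.3) = 1.3
ReLU(8.4) = 8.4
ReLU(-1.0) = 0
ReLU(8.9) = 8.9
ReLU(3.9) = 3.9
Active neurons (>0): 4

4


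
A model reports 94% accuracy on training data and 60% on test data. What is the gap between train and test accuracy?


Gap = train_accuracy - test_accuracy
= 94 - 60
= 34%
This large gap strongly indicates overfitting.

34


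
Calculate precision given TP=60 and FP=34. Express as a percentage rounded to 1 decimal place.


Precision = TP / (TP + FP) * 100
= 60 / (60 + 34)
= 60 / 94
= 0.6383
= 63.8%

63.8


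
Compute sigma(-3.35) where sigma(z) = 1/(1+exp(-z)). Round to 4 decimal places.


sigmoid(z) = 1 / (1 + exp(-z))
exp(-(-3.35)) = exp(3.35) = 28.5027
1 + 28.5027 = 29.5027
1 / 29.5027 = 0.0339

0.0339


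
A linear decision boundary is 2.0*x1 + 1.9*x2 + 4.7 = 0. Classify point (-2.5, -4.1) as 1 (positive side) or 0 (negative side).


Compute 2.0 * -2.5 + 1.9 * -4.1 + 4.7
= -5.0 + -7.79 + 4.7
= -8.09
Since -8.09 < 0, the point is on the negative side.

0


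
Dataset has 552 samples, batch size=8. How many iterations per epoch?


Iterations per epoch = dataset_size / batch_size
= 552 / 8
= 69

69


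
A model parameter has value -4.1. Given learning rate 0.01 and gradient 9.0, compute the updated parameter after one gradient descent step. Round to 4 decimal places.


w_new = w_old - lr * gradient
= -4.1 - 0.01 * 9.0
= -4.1 - (0.09)
= -4.1900

-4.1900


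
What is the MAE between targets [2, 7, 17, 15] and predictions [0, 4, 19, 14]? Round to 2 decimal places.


Absolute errors: [2, 3, 2, 1]
Sum of absolute errors = 8
MAE = 8 / 4 = 2.00

2.00


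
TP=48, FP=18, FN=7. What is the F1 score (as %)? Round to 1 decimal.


Precision = TP / (TP + FP) = 48 / 66 = 0.7273
Recall = TP / (TP + FN) = 48 / 55 = 0.8727
F1 = 2 * P * R / (P + R)
= 2 * 0.7273 * 0.8727 / (0.7273 + 0.8727)
= 1.2694 / 1.6
= 0.7934
As percentage: 79.3%

79.3


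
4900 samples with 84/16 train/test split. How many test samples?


Train samples = 4900 * 84% = 4116
Test samples = 4900 - 4116
= 784

784


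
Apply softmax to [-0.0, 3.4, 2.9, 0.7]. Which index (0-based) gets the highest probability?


Softmax is a monotonic transformation, so it preserves the argmax.
We need to find the index of the maximum logit.
Index 0: -0.0
Index 1: 3.4
Index 2: 2.9
Index 3: 0.7
Maximum logit = 3.4 at index 1

1


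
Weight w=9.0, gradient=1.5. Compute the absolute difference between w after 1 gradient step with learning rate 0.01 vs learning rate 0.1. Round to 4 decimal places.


With lr=0.01: w_new = 9.0 - 0.01 * 1.5 = 8.985
With lr=0.1: w_new = 9.0 - 0.1 * 1.5 = 8.85
Absolute difference = |8.985 - 8.85|
= 0.1350

0.1350


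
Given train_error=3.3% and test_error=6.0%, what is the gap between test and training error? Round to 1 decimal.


Generalization gap = test_error - train_error
= 6.0 - 3.3
= 2.7%
A moderate gap.

2.7


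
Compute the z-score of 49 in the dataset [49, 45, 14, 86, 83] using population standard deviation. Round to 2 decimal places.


Mean = (49 + 45 + 14 + 86 + 83) / 5 = 55.4
Variance = sum((x_i - mean)^2) / n = 712.24
Std = sqrt(712.24) = 26.6878
Z = (x - mean) / std
= (49 - 55.4) / 26.6878
= -6.4 / 26.6878
= -0.24

-0.24


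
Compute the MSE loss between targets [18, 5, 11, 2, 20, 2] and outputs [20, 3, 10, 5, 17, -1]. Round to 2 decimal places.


Differences: [-2, 2, 1, -3, 3, 3]
Squared errors: [4, 4, 1, 9, 9, 9]
Sum of squared errors = 36
MSE = 36 / 6 = 6.00

6.00


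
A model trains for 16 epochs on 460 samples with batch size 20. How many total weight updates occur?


Iterations per epoch = 460 / 20 = 23
Total updates = iterations_per_epoch * epochs
= 23 * 16
= 368

368


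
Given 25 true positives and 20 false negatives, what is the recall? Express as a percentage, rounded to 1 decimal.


Recall = TP / (TP + FN) * 100
= 25 / (25 + 20)
= 25 / 45
= 0.5556
= 55.6%

55.6


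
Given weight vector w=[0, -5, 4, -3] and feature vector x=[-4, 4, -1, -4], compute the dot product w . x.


Element-wise products:
0 * -4 = 0
-5 * 4 = -20
4 * -1 = -4
-3 * -4 = 12
Sum = 0 + -20 + -4 + 12
= -12

-12


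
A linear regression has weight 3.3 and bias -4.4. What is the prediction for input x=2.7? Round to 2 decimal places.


y = 3.3 * 2.7 + (-4.4)
= 8.91 + (-4.4)
= 4.51

4.51


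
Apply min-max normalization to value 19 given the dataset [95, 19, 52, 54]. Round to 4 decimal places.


Min = 19, Max = 95
Range = 95 - 19 = 76
Scaled = (x - min) / (max - min)
= (19 - 19) / 76
= 0 / 76
= 0.0000

0.0000


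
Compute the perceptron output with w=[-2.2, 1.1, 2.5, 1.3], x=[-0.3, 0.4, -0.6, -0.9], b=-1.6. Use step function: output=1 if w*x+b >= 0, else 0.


z = w . x + b
= -2.2*-0.3 + 1.1*0.4 + 2.5*-0.6 + 1.3*-0.9 + -1.6
= 0.66 + 0.44 + -1.5 + -1.17 + -1.6
= -1.57 + -1.6
= -3.17
Since z = -3.17 < 0, output = 0

0


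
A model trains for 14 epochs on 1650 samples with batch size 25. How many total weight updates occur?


Iterations per epoch = 1650 / 25 = 66
Total updates = iterations_per_epoch * epochs
= 66 * 14
= 924

924


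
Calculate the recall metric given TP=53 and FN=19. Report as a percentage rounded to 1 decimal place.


Recall = TP / (TP + FN) * 100
= 53 / (53 + 19)
= 53 / 72
= 0.7361
= 73.6%

73.6


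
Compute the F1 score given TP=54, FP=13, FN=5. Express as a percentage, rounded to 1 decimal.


Precision = TP / (TP + FP) = 54 / 67 = 0.806
Recall = TP / (TP + FN) = 54 / 59 = 0.9153
F1 = 2 * P * R / (P + R)
= 2 * 0.806 * 0.9153 / (0.806 + 0.9153)
= 1.4753 / 1.7212
= 0.8571
As percentage: 85.7%

85.7


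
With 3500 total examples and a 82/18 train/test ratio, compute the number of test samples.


Train samples = 3500 * 82% = 2870
Test samples = 3500 - 2870
= 630

630


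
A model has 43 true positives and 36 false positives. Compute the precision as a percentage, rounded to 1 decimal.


Precision = TP / (TP + FP) * 100
= 43 / (43 + 36)
= 43 / 79
= 0.5443
= 54.4%

54.4


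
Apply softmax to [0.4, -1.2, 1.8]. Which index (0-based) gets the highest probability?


Softmax is a monotonic transformation, so it preserves the argmax.
We need to find the index of the maximum logit.
Index 0: 0.4
Index 1: -1.2
Index 2: 1.8
Maximum logit = 1.8 at index 2

2


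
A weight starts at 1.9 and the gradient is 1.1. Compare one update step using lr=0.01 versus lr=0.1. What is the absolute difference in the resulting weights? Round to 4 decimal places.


With lr=0.01: w_new = 1.9 - 0.01 * 1.1 = 1.889
With lr=0.1: w_new = 1.9 - 0.1 * 1.1 = 1.79
Absolute difference = |1.889 - 1.79|
= 0.0990

0.0990


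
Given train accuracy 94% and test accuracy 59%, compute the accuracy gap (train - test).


Gap = train_accuracy - test_accuracy
= 94 - 59
= 35%
This large gap strongly indicates overfitting.

35


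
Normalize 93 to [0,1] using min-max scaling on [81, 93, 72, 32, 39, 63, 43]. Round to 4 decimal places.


Min = 32, Max = 93
Range = 93 - 32 = 61
Scaled = (x - min) / (max - min)
= (93 - 32) / 61
= 61 / 61
= 1.0000

1.0000


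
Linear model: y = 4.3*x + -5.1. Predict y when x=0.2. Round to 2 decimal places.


y = 4.3 * 0.2 + (-5.1)
= 0.86 + (-5.1)
= -4.24

-4.24


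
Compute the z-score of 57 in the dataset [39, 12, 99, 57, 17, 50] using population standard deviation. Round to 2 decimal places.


Mean = (39 + 12 + 99 + 57 + 17 + 50) / 6 = 45.6667
Variance = sum((x_i - mean)^2) / n = 831.8889
Std = sqrt(831.8889) = 28.8425
Z = (x - mean) / std
= (57 - 45.6667) / 28.8425
= 11.3333 / 28.8425
= 0.39

0.39


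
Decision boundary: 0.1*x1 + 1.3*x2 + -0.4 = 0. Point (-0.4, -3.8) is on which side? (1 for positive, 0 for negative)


Compute 0.1 * -0.4 + 1.3 * -3.8 + -0.4
= -0.04 + -4.94 + -0.4
= -5.38
Since -5.38 < 0, the point is on the negative side.

0


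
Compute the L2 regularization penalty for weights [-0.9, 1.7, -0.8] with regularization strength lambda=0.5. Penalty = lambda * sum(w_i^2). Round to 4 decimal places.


Squaring each weight:
(-0.9)^2 = 0.81
1.7^2 = 2.89
(-0.8)^2 = 0.64
Sum of squares = 4.34
Penalty = 0.5 * 4.34 = 2.1700

2.1700


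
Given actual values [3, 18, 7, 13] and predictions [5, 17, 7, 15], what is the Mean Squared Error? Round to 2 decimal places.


Differences: [-2, 1, 0, -2]
Squared errors: [4, 1, 0, 4]
Sum of squared errors = 9
MSE = 9 / 4 = 2.25

2.25


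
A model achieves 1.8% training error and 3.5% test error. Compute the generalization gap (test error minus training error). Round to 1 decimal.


Generalization gap = test_error - train_error
= 3.5 - 1.8
= 1.7%
A small gap suggests good generalization.

1.7


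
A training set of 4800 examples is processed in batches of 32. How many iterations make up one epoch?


Iterations per epoch = dataset_size / batch_size
= 4800 / 32
= 150

150


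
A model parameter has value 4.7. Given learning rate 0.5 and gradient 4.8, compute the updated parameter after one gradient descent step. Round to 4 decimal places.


w_new = w_old - lr * gradient
= 4.7 - 0.5 * 4.8
= 4.7 - (2.4)
= 2.3000

2.3000


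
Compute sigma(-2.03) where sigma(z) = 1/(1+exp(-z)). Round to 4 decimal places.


sigmoid(z) = 1 / (1 + exp(-z))
exp(-(-2.03)) = exp(2.03) = 7.6141
1 + 7.6141 = 8.6141
1 / 8.6141 = 0.1161

0.1161


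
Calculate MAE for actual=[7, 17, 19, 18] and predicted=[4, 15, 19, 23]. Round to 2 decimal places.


Absolute errors: [3, 2, 0, 5]
Sum of absolute errors = 10
MAE = 10 / 4 = 2.50

2.50


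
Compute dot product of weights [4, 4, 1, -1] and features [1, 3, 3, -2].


Element-wise products:
4 * 1 = 4
4 * 3 = 12
1 * 3 = 3
-1 * -2 = 2
Sum = 4 + 12 + 3 + 2
= 21

21


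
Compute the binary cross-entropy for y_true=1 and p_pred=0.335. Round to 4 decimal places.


For y=1: Loss = -log(p)
= -log(0.335)
= -(-1.0936)
= 1.0936

1.0936


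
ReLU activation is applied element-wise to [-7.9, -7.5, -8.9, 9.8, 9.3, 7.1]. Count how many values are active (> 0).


ReLU(x) = max(0, x) for each element:
ReLU(-7.9) = 0
ReLU(-7.5) = 0
ReLU(-8.9) = 0
ReLU(9.8) = 9.8
ReLU(9.3) = 9.3
ReLU(7.1) = 7.1
Active neurons (>0): 3

3


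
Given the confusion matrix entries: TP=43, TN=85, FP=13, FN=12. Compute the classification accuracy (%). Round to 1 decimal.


Accuracy = (TP + TN) / (TP + TN + FP + FN) * 100
= (43 + 85) / (43 + 85 + 13 + 12)
= 128 / 153
= 0.8366
= 83.7%

83.7


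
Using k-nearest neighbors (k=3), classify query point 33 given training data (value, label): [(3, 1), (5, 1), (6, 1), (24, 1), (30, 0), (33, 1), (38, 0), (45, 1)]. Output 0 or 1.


Distances from query 33:
Point 33 (class 1): distance = 0
Point 30 (class 0): distance = 3
Point 38 (class 0): distance = 5
K=3 nearest neighbors: classes = [1, 0, 0]
Votes for class 1: 1 / 3
Majority vote => class 0

0


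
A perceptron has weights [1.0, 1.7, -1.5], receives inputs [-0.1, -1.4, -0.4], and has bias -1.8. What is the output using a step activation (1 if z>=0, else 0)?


z = w . x + b
= 1.0*-0.1 + 1.7*-1.4 + -1.5*-0.4 + -1.8
= -0.1 + -2.38 + 0.6 + -1.8
= -1.88 + -1.8
= -3.68
Since z = -3.68 < 0, output = 0

0


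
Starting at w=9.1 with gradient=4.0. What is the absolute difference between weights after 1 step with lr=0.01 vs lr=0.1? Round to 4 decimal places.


With lr=0.01: w_new = 9.1 - 0.01 * 4.0 = 9.06
With lr=0.1: w_new = 9.1 - 0.1 * 4.0 = 8.7
Absolute difference = |9.06 - 8.7|
= 0.3600

0.3600


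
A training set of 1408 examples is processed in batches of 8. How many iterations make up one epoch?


Iterations per epoch = dataset_size / batch_size
= 1408 / 8
= 176

176


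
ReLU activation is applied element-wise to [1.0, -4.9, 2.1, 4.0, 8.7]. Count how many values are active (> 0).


ReLU(x) = max(0, x) for each element:
ReLU(1.0) = 1.0
ReLU(-4.9) = 0
ReLU(2.1) = 2.1
ReLU(4.0) = 4.0
ReLU(8.7) = 8.7
Active neurons (>0): 4

4


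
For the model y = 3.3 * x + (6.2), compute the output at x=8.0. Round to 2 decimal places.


y = 3.3 * 8.0 + (6.2)
= 26.4 + (6.2)
= 32.60

32.60


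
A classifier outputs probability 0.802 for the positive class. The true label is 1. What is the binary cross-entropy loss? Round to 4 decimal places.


For y=1: Loss = -log(p)
= -log(0.802)
= -(-0.2206)
= 0.2206

0.2206


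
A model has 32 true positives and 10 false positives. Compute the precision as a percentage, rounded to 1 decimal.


Precision = TP / (TP + FP) * 100
= 32 / (32 + 10)
= 32 / 42
= 0.7619
= 76.2%

76.2


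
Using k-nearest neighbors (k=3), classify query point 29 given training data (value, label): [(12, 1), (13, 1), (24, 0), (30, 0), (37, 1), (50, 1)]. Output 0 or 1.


Distances from query 29:
Point 30 (class 0): distance = 1
Point 24 (class 0): distance = 5
Point 37 (class 1): distance = 8
K=3 nearest neighbors: classes = [0, 0, 1]
Votes for class 1: 1 / 3
Majority vote => class 0

0


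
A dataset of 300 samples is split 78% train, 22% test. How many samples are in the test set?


Train samples = 300 * 78% = 234
Test samples = 300 - 234
= 66

66


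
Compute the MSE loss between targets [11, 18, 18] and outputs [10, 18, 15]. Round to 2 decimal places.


Differences: [1, 0, 3]
Squared errors: [1, 0, 9]
Sum of squared errors = 10
MSE = 10 / 3 = 3.33

3.33


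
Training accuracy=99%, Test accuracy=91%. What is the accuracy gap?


Gap = train_accuracy - test_accuracy
= 99 - 91
= 8%
This moderate gap may indicate mild overfitting.

8


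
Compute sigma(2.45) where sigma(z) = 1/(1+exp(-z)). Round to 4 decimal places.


sigmoid(z) = 1 / (1 + exp(-z))
exp(-(2.45)) = exp(-2.45) = 0.0863
1 + 0.0863 = 1.0863
1 / 1.0863 = 0.9206

0.9206


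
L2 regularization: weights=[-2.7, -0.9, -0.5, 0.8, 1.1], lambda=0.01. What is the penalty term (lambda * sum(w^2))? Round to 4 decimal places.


Squaring each weight:
(-2.7)^2 = 7.29
(-0.9)^2 = 0.81
(-0.5)^2 = 0.25
0.8^2 = 0.64
1.1^2 = 1.21
Sum of squares = 10.2
Penalty = 0.01 * 10.2 = 0.1020

0.1020


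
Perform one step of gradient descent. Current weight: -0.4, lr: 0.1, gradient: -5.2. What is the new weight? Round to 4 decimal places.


w_new = w_old - lr * gradient
= -0.4 - 0.1 * -5.2
= -0.4 - (-0.52)
= 0.1200

0.1200


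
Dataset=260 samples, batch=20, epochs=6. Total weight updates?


Iterations per epoch = 260 / 20 = 13
Total updates = iterations_per_epoch * epochs
= 13 * 6
= 78

78


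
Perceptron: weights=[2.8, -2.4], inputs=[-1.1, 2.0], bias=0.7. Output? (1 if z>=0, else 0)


z = w . x + b
= 2.8*-1.1 + -2.4*2.0 + 0.7
= -3.08 + -4.8 + 0.7
= -7.88 + 0.7
= -7.18
Since z = -7.18 < 0, output = 0

0


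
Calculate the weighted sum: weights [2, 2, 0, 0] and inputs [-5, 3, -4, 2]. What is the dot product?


Element-wise products:
2 * -5 = -10
2 * 3 = 6
0 * -4 = 0
0 * 2 = 0
Sum = -10 + 6 + 0 + 0
= -4

-4


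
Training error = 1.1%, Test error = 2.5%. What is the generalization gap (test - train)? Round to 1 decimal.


Generalization gap = test_error - train_error
= 2.5 - 1.1
= 1.4%
A small gap suggests good generalization.

1.4


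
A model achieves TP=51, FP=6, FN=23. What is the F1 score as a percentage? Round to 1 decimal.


Precision = TP / (TP + FP) = 51 / 57 = 0.8947
Recall = TP / (TP + FN) = 51 / 74 = 0.6892
F1 = 2 * P * R / (P + R)
= 2 * 0.8947 * 0.6892 / (0.8947 + 0.6892)
= 1.2333 / 1.5839
= 0.7786
As percentage: 77.9%

77.9


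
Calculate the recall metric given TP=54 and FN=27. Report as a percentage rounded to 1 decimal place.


Recall = TP / (TP + FN) * 100
= 54 / (54 + 27)
= 54 / 81
= 0.6667
= 66.7%

66.7


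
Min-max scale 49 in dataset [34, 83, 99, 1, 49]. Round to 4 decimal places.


Min = 1, Max = 99
Range = 99 - 1 = 98
Scaled = (x - min) / (max - min)
= (49 - 1) / 98
= 48 / 98
= 0.4898

0.4898


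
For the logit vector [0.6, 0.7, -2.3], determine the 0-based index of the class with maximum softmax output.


Softmax is a monotonic transformation, so it preserves the argmax.
We need to find the index of the maximum logit.
Index 0: 0.6
Index 1: 0.7
Index 2: -2.3
Maximum logit = 0.7 at index 1

1


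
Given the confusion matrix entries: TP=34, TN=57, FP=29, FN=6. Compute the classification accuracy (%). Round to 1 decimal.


Accuracy = (TP + TN) / (TP + TN + FP + FN) * 100
= (34 + 57) / (34 + 57 + 29 + 6)
= 91 / 126
= 0.7222
= 72.2%

72.2


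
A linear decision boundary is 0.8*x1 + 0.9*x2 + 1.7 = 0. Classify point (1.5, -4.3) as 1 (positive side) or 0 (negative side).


Compute 0.8 * 1.5 + 0.9 * -4.3 + 1.7
= 1.2 + -3.87 + 1.7
= -0.97
Since -0.97 < 0, the point is on the negative side.

0


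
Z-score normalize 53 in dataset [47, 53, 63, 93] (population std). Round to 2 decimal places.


Mean = (47 + 53 + 63 + 93) / 4 = 64.0
Variance = sum((x_i - mean)^2) / n = 313.0
Std = sqrt(313.0) = 17.6918
Z = (x - mean) / std
= (53 - 64.0) / 17.6918
= -11.0 / 17.6918
= -0.62

-0.62


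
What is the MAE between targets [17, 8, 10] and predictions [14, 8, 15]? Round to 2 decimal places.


Absolute errors: [3, 0, 5]
Sum of absolute errors = 8
MAE = 8 / 3 = 2.67

2.67


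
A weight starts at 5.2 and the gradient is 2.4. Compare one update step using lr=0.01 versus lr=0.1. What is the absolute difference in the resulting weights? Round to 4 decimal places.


With lr=0.01: w_new = 5.2 - 0.01 * 2.4 = 5.176
With lr=0.1: w_new = 5.2 - 0.1 * 2.4 = 4.96
Absolute difference = |5.176 - 4.96|
= 0.2160

0.2160


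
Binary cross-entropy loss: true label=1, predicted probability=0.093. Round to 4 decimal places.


For y=1: Loss = -log(p)
= -log(0.093)
= -(-2.3752)
= 2.3752

2.3752


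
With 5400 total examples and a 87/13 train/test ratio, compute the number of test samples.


Train samples = 5400 * 87% = 4698
Test samples = 5400 - 4698
= 702

702


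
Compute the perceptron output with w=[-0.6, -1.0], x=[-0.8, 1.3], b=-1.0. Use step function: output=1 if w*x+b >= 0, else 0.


z = w . x + b
= -0.6*-0.8 + -1.0*1.3 + -1.0
= 0.48 + -1.3 + -1.0
= -0.82 + -1.0
= -1.82
Since z = -1.82 < 0, output = 0

0


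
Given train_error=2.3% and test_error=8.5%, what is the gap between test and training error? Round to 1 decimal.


Generalization gap = test_error - train_error
= 8.5 - 2.3
= 6.2%
A moderate gap.

6.2


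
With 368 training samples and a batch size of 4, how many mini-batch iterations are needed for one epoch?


Iterations per epoch = dataset_size / batch_size
= 368 / 4
= 92

92


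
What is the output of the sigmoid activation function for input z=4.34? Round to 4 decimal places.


sigmoid(z) = 1 / (1 + exp(-z))
exp(-(4.34)) = exp(-4.34) = 0.013
1 + 0.013 = 1.013
1 / 1.013 = 0.9871

0.9871


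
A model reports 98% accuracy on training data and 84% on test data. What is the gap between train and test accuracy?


Gap = train_accuracy - test_accuracy
= 98 - 84
= 14%
This gap suggests the model is overfitting.

14


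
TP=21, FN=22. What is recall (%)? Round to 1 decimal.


Recall = TP / (TP + FN) * 100
= 21 / (21 + 22)
= 21 / 43
= 0.4884
= 48.8%

48.8


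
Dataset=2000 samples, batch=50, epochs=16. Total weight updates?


Iterations per epoch = 2000 / 50 = 40
Total updates = iterations_per_epoch * epochs
= 40 * 16
= 640

640


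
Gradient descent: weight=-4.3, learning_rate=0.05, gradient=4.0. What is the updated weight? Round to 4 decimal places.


w_new = w_old - lr * gradient
= -4.3 - 0.05 * 4.0
= -4.3 - (0.2)
= -4.5000

-4.5000


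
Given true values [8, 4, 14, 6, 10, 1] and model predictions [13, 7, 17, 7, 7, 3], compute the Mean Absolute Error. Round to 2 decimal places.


Absolute errors: [5, 3, 3, 1, 3, 2]
Sum of absolute errors = 17
MAE = 17 / 6 = 2.83

2.83


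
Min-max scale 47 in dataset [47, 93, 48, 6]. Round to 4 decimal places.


Min = 6, Max = 93
Range = 93 - 6 = 87
Scaled = (x - min) / (max - min)
= (47 - 6) / 87
= 41 / 87
= 0.4713

0.4713


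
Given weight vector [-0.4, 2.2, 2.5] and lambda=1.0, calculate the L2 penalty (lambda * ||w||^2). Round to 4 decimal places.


Squaring each weight:
(-0.4)^2 = 0.16
2.2^2 = 4.84
2.5^2 = 6.25
Sum of squares = 11.25
Penalty = 1.0 * 11.25 = 11.2500

11.2500


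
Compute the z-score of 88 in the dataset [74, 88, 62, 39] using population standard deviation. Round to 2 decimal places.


Mean = (74 + 88 + 62 + 39) / 4 = 65.75
Variance = sum((x_i - mean)^2) / n = 323.1875
Std = sqrt(323.1875) = 17.9774
Z = (x - mean) / std
= (88 - 65.75) / 17.9774
= 22.25 / 17.9774
= 1.24

1.24


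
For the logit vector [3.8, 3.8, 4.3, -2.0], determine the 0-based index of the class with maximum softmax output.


Softmax is a monotonic transformation, so it preserves the argmax.
We need to find the index of the maximum logit.
Index 0: 3.8
Index 1: 3.8
Index 2: 4.3
Index 3: -2.0
Maximum logit = 4.3 at index 2

2


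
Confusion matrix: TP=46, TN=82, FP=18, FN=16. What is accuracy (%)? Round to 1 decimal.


Accuracy = (TP + TN) / (TP + TN + FP + FN) * 100
= (46 + 82) / (46 + 82 + 18 + 16)
= 128 / 162
= 0.7901
= 79.0%

79.0


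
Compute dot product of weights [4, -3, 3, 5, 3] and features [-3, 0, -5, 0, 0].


Element-wise products:
4 * -3 = -12
-3 * 0 = 0
3 * -5 = -15
5 * 0 = 0
3 * 0 = 0
Sum = -12 + 0 + -15 + 0 + 0
= -27

-27


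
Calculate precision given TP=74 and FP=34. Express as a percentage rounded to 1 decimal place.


Precision = TP / (TP + FP) * 100
= 74 / (74 + 34)
= 74 / 108
= 0.6852
= 68.5%

68.5


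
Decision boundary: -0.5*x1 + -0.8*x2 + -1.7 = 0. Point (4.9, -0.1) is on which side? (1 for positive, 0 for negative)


Compute -0.5 * 4.9 + -0.8 * -0.1 + -1.7
= -2.45 + 0.08 + -1.7
= -4.07
Since -4.07 < 0, the point is on the negative side.

0


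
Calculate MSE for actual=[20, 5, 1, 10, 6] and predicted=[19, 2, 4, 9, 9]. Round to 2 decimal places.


Differences: [1, 3, -3, 1, -3]
Squared errors: [1, 9, 9, 1, 9]
Sum of squared errors = 29
MSE = 29 / 5 = 5.80

5.80


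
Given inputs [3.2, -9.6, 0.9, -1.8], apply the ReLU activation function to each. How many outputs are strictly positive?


ReLU(x) = max(0, x) for each element:
ReLU(3.2) = 3.2
ReLU(-9.6) = 0
ReLU(0.9) = 0.9
ReLU(-1.8) = 0
Active neurons (>0): 2

2


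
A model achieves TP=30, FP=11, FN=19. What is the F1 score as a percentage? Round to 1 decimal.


Precision = TP / (TP + FP) = 30 / 41 = 0.7317
Recall = TP / (TP + FN) = 30 / 49 = 0.6122
F1 = 2 * P * R / (P + R)
= 2 * 0.7317 * 0.6122 / (0.7317 + 0.6122)
= 0.896 / 1.344
= 0.6667
As percentage: 66.7%

66.7


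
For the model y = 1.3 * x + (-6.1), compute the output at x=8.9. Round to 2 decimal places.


y = 1.3 * 8.9 + (-6.1)
= 11.57 + (-6.1)
= 5.47

5.47


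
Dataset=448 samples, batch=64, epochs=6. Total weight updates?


Iterations per epoch = 448 / 64 = 7
Total updates = iterations_per_epoch * epochs
= 7 * 6
= 42

42


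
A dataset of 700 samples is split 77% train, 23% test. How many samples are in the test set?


Train samples = 700 * 77% = 539
Test samples = 700 - 539
= 161

161


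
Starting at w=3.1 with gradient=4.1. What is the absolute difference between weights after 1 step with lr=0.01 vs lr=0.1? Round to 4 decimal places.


With lr=0.01: w_new = 3.1 - 0.01 * 4.1 = 3.059
With lr=0.1: w_new = 3.1 - 0.1 * 4.1 = 2.69
Absolute difference = |3.059 - 2.69|
= 0.3690

0.3690


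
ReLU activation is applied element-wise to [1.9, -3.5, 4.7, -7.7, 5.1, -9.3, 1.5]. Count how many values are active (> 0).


ReLU(x) = max(0, x) for each element:
ReLU(1.9) = 1.9
ReLU(-3.5) = 0
ReLU(4.7) = 4.7
ReLU(-7.7) = 0
ReLU(5.1) = 5.1
ReLU(-9.3) = 0
ReLU(1.5) = 1.5
Active neurons (>0): 4

4


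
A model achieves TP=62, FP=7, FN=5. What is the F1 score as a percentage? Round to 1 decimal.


Precision = TP / (TP + FP) = 62 / 69 = 0.8986
Recall = TP / (TP + FN) = 62 / 67 = 0.9254
F1 = 2 * P * R / (P + R)
= 2 * 0.8986 * 0.9254 / (0.8986 + 0.9254)
= 1.663 / 1.8239
= 0.9118
As percentage: 91.2%

91.2


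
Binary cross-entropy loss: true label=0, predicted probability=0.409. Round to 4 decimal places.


For y=0: Loss = -log(1-p)
= -log(1 - 0.409)
= -log(0.591)
= -(-0.5259)
= 0.5259

0.5259


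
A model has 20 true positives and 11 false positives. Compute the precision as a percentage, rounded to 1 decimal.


Precision = TP / (TP + FP) * 100
= 20 / (20 + 11)
= 20 / 31
= 0.6452
= 64.5%

64.5


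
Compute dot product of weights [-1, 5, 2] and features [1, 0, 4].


Element-wise products:
-1 * 1 = -1
5 * 0 = 0
2 * 4 = 8
Sum = -1 + 0 + 8
= 7

7


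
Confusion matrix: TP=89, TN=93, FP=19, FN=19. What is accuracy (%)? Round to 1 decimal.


Accuracy = (TP + TN) / (TP + TN + FP + FN) * 100
= (89 + 93) / (89 + 93 + 19 + 19)
= 182 / 220
= 0.8273
= 82.7%

82.7


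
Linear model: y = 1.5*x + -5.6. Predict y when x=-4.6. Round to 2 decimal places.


y = 1.5 * -4.6 + (-5.6)
= -6.9 + (-5.6)
= -12.50

-12.50


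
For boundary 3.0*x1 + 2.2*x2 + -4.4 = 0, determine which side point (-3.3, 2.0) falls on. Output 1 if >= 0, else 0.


Compute 3.0 * -3.3 + 2.2 * 2.0 + -4.4
= -9.9 + 4.4 + -4.4
= -9.9
Since -9.9 < 0, the point is on the negative side.

0


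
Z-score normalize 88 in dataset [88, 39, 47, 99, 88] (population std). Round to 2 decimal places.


Mean = (88 + 39 + 47 + 99 + 88) / 5 = 72.2
Variance = sum((x_i - mean)^2) / n = 590.96
Std = sqrt(590.96) = 24.3097
Z = (x - mean) / std
= (88 - 72.2) / 24.3097
= 15.8 / 24.3097
= 0.65

0.65


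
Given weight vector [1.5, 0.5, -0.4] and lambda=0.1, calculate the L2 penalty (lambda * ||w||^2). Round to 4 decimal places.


Squaring each weight:
1.5^2 = 2.25
0.5^2 = 0.25
(-0.4)^2 = 0.16
Sum of squares = 2.66
Penalty = 0.1 * 2.66 = 0.2660

0.2660


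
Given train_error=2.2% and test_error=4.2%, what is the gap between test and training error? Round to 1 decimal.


Generalization gap = test_error - train_error
= 4.2 - 2.2
= 2.0%
A moderate gap.

2.0


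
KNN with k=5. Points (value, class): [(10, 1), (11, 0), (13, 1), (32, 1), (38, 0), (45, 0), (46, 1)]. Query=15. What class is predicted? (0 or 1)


Distances from query 15:
Point 13 (class 1): distance = 2
Point 11 (class 0): distance = 4
Point 10 (class 1): distance = 5
Point 32 (class 1): distance = 17
Point 38 (class 0): distance = 23
K=5 nearest neighbors: classes = [1, 0, 1, 1, 0]
Votes for class 1: 3 / 5
Majority vote => class 1

1


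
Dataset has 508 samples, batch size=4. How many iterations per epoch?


Iterations per epoch = dataset_size / batch_size
= 508 / 4
= 127

127


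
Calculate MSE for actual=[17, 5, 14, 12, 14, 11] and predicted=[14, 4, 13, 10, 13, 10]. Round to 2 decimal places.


Differences: [3, 1, 1, 2, 1, 1]
Squared errors: [9, 1, 1, 4, 1, 1]
Sum of squared errors = 17
MSE = 17 / 6 = 2.83

2.83


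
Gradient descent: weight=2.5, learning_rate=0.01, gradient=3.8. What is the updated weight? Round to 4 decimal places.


w_new = w_old - lr * gradient
= 2.5 - 0.01 * 3.8
= 2.5 - (0.038)
= 2.4620

2.4620


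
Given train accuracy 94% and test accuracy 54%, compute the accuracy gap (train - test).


Gap = train_accuracy - test_accuracy
= 94 - 54
= 40%
This large gap strongly indicates overfitting.

40


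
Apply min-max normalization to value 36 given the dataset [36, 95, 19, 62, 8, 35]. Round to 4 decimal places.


Min = 8, Max = 95
Range = 95 - 8 = 87
Scaled = (x - min) / (max - min)
= (36 - 8) / 87
= 28 / 87
= 0.3218

0.3218


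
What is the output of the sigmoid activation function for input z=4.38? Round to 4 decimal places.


sigmoid(z) = 1 / (1 + exp(-z))
exp(-(4.38)) = exp(-4.38) = 0.0125
1 + 0.0125 = 1.0125
1 / 1.0125 = 0.9876

0.9876


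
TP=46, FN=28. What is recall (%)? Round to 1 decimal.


Recall = TP / (TP + FN) * 100
= 46 / (46 + 28)
= 46 / 74
= 0.6216
= 62.2%

62.2


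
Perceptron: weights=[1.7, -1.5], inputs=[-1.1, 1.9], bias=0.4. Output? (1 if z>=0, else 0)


z = w . x + b
= 1.7*-1.1 + -1.5*1.9 + 0.4
= -1.87 + -2.85 + 0.4
= -4.72 + 0.4
= -4.32
Since z = -4.32 < 0, output = 0

0
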